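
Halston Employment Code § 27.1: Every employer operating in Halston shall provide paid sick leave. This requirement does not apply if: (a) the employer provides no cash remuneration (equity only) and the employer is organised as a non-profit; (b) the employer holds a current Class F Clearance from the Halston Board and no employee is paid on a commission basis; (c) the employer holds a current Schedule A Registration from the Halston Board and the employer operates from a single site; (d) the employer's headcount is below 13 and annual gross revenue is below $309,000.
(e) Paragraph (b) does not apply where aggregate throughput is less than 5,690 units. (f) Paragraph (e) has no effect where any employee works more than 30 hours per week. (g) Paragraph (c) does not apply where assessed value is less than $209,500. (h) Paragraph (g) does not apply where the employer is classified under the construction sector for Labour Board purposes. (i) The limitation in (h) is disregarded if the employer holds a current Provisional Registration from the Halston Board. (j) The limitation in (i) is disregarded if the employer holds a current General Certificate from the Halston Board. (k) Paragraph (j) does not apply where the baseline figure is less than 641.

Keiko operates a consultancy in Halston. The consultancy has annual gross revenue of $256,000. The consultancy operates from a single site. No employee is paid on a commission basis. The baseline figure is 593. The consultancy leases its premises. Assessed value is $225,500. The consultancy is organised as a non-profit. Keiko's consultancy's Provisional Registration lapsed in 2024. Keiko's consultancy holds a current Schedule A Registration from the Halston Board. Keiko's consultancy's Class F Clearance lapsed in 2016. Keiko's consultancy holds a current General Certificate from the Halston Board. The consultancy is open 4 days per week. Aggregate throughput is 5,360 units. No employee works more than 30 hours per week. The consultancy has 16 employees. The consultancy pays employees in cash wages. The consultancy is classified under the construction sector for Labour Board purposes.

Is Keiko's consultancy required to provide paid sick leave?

No — exception (c) applies; Keiko's consultancy is not required to provide paid sick leave.

Exception (a) does not apply: employees are paid cash wages.
Exception (b) fails — there is no Class F Clearance in force.
Exception (c): a current Schedule A Registration is held; the employer operates from a single site — every condition holds. Applying paragraphs (g)–(k): (g) is not engaged — assessed value is $225,500, not less than $209,500. (c) remains available.
Exception (d) fails — the employer's headcount is 16, not below 13.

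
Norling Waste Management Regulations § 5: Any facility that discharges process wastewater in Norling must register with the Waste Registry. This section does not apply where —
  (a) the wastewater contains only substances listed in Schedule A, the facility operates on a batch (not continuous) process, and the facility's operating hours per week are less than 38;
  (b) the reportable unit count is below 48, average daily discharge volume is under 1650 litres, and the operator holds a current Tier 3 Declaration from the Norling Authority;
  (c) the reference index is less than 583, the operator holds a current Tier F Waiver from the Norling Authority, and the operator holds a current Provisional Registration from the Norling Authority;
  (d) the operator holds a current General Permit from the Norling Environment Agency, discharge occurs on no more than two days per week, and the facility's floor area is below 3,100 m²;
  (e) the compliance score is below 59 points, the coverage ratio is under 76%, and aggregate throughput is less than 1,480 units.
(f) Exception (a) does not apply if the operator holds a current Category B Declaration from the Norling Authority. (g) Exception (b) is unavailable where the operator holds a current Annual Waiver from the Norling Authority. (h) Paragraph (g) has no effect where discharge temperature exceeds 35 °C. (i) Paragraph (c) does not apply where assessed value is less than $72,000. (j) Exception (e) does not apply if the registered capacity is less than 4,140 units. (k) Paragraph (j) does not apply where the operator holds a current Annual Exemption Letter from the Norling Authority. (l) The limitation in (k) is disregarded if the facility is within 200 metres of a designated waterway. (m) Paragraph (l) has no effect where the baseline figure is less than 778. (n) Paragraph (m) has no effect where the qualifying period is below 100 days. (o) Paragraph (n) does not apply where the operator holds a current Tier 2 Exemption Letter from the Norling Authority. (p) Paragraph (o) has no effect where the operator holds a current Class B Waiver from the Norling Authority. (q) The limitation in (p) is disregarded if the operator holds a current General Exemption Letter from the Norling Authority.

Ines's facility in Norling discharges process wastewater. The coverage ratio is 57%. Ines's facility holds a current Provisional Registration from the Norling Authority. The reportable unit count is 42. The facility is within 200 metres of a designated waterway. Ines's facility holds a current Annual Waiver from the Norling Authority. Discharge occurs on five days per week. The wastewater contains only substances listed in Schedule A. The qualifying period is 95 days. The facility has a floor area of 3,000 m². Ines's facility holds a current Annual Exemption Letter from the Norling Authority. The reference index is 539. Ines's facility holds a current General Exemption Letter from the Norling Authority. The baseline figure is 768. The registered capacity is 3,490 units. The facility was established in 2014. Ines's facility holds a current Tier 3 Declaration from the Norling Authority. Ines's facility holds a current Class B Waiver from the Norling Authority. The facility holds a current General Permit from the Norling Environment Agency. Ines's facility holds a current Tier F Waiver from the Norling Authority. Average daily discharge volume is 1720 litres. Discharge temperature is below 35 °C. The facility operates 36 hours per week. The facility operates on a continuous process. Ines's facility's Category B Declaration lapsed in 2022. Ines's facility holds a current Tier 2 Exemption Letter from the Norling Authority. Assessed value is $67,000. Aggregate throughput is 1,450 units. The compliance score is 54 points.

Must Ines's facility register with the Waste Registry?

No — exception (e) applies; Ines's facility is not required to register with the Waste Registry.

Exception (a) requires that the facility operates on a batch (not continuous) process; but the facility operates on a continuous process, so (a) is unavailable.
Exception (b) does not apply: average daily discharge volume is 1720 litres, not under 1650 litres.
Exception (c)'s conditions are all satisfied: the reference index is 539, less than the 583 limit; a current Tier F Waiver is held; a current Provisional Registration is held. Turning to paragraph (i): (i) operates — assessed value is $67,000, less than the $72,000 limit. (c) is therefore removed.
Exception (d) does not apply: discharge occurs on five days per week.
Exception (e) is satisfied on its face — the compliance score is 54 points, below the 59 points limit; the coverage ratio is 57%, under the 76% limit; aggregate throughput is 1,450 units, less than the 1,480 units limit. Applying paragraphs (j)–(q): (j) would limit (e) — the registered capacity is 3,490 units, less than the 4,140 units limit — but (k) sets (j) aside: (k) is triggered — a current Annual Exemption Letter is held. (l) would limit (k) — the facility is within 200 m of a designated waterway — but (m) sets (l) aside: (m) operates — the baseline figure is 768, less than the 778 limit. (n) would limit (m) — the qualifying period is 95 days, below the 100 days limit — but (o) sets (n) aside: (o) is triggered — a current Tier 2 Exemption Letter is held. (p) would limit (o) — a current Class B Waiver is held — but (q) sets (p) aside: (q) operates against (p): a current General Exemption Letter is held. So (e) applies.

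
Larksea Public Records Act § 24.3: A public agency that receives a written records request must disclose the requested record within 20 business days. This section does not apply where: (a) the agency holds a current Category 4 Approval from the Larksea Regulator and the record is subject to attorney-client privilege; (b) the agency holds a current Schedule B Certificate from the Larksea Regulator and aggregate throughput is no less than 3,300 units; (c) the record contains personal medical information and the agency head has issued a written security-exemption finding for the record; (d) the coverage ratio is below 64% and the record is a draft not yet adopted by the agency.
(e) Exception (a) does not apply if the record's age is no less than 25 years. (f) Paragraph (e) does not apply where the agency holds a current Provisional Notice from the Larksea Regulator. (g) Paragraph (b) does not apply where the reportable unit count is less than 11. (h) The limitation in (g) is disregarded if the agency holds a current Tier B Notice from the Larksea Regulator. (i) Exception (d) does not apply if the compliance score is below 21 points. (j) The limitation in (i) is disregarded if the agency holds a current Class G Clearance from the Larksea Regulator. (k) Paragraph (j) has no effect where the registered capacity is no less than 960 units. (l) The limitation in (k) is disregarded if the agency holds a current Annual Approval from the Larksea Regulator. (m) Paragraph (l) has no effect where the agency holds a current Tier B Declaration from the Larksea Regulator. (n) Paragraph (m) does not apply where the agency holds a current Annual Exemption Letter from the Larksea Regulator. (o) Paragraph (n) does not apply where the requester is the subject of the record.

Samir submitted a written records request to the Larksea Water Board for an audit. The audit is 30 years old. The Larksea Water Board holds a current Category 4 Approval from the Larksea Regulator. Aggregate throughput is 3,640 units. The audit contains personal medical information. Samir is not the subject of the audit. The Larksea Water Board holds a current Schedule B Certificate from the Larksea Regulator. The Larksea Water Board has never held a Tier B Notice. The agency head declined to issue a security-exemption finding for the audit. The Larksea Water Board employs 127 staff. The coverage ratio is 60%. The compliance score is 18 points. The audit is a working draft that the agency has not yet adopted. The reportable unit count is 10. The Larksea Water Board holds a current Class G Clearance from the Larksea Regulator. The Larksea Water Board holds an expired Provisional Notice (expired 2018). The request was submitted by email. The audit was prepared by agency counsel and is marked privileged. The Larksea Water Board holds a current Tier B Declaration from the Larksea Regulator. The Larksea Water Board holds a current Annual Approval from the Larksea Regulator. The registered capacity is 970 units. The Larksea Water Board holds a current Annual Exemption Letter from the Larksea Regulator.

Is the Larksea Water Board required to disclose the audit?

No — exception (d) applies; the Larksea Water Board is not required to disclose the audit.

Exception (a)'s conditions are all satisfied: a current Category 4 Approval is held; the audit is privileged. But applying paragraphs (e)–(f): (e) is triggered — the record's age is 30 years, meeting the 25 years threshold. (f), which would lift (e), does not operate here — the Provisional Notice is not current. So (a) is unavailable.
Exception (b) is satisfied on its face — a current Schedule B Certificate is held; aggregate throughput is 3,640 units, meeting the 3,300 units threshold. Turning to paragraphs (g)–(h): (g) operates against (b): the reportable unit count is 10, less than the 11 limit. (h), which would lift (g), is not triggered — there is no Tier B Notice in force. (b) is therefore removed.
Exception (c) fails — the agency head declined to issue a security-exemption finding.
Exception (d): the coverage ratio is 60%, below the 64% limit; the audit is an unadopted draft — every condition holds. Applying paragraphs (i)–(o): (i) would limit (d) — the compliance score is 18 points, below the 21 points limit — but (j) sets (i) aside: (j) operates against (i): a current Class G Clearance is held. (k) would limit (j) — the registered capacity is 970 units, meeting the 960 units threshold — but (l) sets (k) aside: (l) is triggered — a current Annual Approval is held. (m) would limit (l) — a current Tier B Declaration is held — but (n) sets (m) aside: (n) operates against (m): a current Annual Exemption Letter is held. (o) does not operate here (Samir is not the subject of the audit), so (n) stands. (d) remains available.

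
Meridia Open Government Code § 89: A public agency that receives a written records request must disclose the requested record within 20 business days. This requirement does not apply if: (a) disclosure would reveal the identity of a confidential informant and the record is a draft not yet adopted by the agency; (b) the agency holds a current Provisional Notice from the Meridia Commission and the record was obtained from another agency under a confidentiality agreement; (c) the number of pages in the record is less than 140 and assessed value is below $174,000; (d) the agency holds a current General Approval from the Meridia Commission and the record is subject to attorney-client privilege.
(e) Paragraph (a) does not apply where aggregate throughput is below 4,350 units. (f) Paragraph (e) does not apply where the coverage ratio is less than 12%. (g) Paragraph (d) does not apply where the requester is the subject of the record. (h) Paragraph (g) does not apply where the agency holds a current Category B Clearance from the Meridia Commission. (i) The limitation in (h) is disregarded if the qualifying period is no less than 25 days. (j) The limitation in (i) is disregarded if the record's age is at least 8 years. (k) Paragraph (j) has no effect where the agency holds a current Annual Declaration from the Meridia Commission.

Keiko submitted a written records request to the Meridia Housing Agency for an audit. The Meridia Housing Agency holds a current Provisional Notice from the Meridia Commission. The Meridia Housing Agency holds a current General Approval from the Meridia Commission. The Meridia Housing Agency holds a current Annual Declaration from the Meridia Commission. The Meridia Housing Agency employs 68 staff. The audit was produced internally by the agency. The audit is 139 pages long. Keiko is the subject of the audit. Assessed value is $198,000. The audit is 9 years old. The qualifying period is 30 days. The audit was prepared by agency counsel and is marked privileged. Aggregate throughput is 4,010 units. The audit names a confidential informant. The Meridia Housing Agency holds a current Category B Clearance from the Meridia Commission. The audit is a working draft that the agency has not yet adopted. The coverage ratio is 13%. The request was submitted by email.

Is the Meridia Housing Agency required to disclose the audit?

Exception (a): the audit names a confidential informant; the audit is an unadopted draft — every condition holds. But applying paragraphs (e)–(f): (e) operates against (a): aggregate throughput is 4,010 units, below the 4,350 units limit. (f) is inapplicable (the coverage ratio is 13%, not less than 12%), so (e) stands. So (a) is unavailable.
Exception (b) fails — the audit was produced internally.
Exception (c) requires that assessed value is below $174,000; but assessed value is $198,000, not below $174,000, so (c) is unavailable.
Exception (d)'s conditions are all satisfied: a current General Approval is held; the audit is privileged. But applying paragraphs (g)–(k): (g) is engaged — Keiko is the subject of the audit. (h) would limit (g) — a current Category B Clearance is held — but (i) sets (h) aside: (i) operates against (h): the qualifying period is 30 days, meeting the 25 days threshold. (j) would limit (i) — the record's age is 9 years, meeting the 8 years threshold — but (k) sets (j) aside: (k) operates against (j): a current Annual Declaration is held. So (d) is unavailable.
No exception displaces § 89.

Yes — the Meridia Housing Agency must disclose the audit.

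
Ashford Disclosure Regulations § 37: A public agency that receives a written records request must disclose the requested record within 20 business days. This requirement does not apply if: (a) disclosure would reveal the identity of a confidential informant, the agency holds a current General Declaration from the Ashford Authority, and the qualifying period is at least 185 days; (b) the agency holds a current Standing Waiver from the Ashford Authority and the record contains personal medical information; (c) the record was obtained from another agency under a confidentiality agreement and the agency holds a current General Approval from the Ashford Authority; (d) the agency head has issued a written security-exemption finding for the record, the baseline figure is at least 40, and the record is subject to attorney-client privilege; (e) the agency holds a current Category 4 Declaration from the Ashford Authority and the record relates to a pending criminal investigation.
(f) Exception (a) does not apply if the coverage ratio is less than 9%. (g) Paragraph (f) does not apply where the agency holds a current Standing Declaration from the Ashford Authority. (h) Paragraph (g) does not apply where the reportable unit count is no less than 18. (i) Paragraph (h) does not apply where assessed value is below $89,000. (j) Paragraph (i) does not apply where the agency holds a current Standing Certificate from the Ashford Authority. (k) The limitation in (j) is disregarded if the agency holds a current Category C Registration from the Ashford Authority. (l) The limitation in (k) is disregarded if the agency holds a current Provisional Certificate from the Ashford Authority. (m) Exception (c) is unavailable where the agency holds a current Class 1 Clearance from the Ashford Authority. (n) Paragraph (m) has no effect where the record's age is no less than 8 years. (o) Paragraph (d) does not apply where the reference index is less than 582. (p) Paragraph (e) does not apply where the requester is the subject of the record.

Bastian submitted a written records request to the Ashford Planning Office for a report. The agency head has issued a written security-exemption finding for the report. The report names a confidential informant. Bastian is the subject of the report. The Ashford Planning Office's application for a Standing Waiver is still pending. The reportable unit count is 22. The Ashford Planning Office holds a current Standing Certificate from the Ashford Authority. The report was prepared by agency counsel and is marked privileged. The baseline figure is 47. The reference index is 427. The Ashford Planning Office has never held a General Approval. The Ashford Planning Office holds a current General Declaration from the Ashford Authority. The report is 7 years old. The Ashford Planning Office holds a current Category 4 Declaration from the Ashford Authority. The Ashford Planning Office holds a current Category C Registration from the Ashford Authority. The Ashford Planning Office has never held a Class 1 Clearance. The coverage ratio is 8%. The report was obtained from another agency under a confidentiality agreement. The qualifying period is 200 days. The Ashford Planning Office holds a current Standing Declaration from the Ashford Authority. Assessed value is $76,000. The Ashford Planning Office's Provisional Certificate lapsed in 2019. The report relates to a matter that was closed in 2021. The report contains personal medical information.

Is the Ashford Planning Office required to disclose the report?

No — exception (a) applies; the Ashford Planning Office is not required to disclose the report.

Exception (a) is satisfied on its face — the report names a confidential informant; a current General Declaration is held; the qualifying period is 200 days, meeting the 185 days threshold. Under paragraphs (f)–(l): (f) would limit (a) — the coverage ratio is 8%, less than the 9% limit — but (g) sets (f) aside: (g) operates against (f): a current Standing Declaration is held. (h) is triggered (the reportable unit count is 22, meeting the 18 threshold), but is displaced by (i): (i) is engaged — assessed value is $76,000, below the $89,000 limit. (j) operates (a current Standing Certificate is held), but is set aside by (k): (k) operates against (j): a current Category C Registration is held. (l) does not operate here (no current Provisional Certificate is held), so (k) stands. So (a) applies.
Exception (b) requires that the agency holds a current Standing Waiver from the Ashford Authority; but there is no Standing Waiver in force, so (b) is unavailable.
Exception (c) requires that the agency holds a current General Approval from the Ashford Authority; but there is no General Approval in force, so (c) is unavailable.
Exception (d): a written security-exemption finding has been issued; the baseline figure is 47, meeting the 40 threshold; the report is privileged — every condition holds. Turning to paragraph (o): (o) is triggered — the reference index is 427, less than the 582 limit. Exception (d) does not apply.
Exception (e) fails — the report relates to a closed matter.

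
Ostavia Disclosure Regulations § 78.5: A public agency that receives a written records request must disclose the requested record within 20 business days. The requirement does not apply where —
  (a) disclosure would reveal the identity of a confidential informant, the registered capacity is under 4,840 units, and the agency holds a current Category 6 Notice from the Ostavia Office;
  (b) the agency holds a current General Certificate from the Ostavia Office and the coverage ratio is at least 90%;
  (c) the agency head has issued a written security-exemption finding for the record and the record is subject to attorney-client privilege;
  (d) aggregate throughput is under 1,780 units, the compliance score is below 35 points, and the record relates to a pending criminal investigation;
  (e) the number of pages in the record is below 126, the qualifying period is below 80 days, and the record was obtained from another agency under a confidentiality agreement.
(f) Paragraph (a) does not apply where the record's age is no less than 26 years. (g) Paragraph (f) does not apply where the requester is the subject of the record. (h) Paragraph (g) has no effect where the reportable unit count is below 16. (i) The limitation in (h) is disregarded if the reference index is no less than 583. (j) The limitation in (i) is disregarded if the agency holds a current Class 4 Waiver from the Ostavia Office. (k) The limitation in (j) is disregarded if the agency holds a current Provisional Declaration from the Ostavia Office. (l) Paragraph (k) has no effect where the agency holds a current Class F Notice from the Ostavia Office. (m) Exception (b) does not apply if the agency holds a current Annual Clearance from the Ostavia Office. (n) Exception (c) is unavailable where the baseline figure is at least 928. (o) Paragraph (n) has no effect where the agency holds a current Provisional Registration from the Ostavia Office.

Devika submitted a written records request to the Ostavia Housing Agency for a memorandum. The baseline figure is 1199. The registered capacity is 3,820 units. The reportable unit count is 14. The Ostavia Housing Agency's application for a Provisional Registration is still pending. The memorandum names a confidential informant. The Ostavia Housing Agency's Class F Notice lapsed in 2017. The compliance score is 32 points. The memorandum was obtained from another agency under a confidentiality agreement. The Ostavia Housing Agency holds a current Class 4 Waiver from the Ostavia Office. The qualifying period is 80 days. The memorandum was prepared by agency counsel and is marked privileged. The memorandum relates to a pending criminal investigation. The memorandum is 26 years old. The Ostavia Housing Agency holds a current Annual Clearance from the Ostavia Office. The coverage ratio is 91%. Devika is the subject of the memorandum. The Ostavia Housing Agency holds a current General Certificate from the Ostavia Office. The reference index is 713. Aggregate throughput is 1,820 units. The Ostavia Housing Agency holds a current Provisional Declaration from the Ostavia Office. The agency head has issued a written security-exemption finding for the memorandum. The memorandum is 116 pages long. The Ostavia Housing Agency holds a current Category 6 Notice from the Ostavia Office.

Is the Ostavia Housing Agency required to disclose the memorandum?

All of (a)'s requirements are met (the memorandum names a confidential informant; the registered capacity is 3,820 units, under the 4,840 units limit; a current Category 6 Notice is held). As to paragraphs (f)–(l): (f) applies (the record's age is 26 years, meeting the 26 years threshold), but is overridden by (g): (g) applies — Devika is the subject of the memorandum. (h) would limit (g) — the reportable unit count is 14, below the 16 limit — but (i) sets (h) aside: (i) applies — the reference index is 713, meeting the 583 threshold. (j) is engaged (a current Class 4 Waiver is held), but is overridden by (k): (k) operates against (j): a current Provisional Declaration is held. (l), which would lift (k), is not engaged — the Class F Notice is not current. Exception (a) stands.
All of (b)'s requirements are met (a current General Certificate is held; the coverage ratio is 91%, meeting the 90% threshold). However, paragraph (m) must be considered: (m) operates against (b): a current Annual Clearance is held. Exception (b) does not apply.
Exception (c) is satisfied on its face — a written security-exemption finding has been issued; the memorandum is privileged. However, paragraphs (n)–(o) must be considered: (n) applies — the baseline figure is 1,199, meeting the 928 threshold. (o) is not triggered (the Provisional Registration is not current), so (n) stands. (c) is therefore removed.
Exception (d) requires that aggregate throughput is under 1,780 units; but aggregate throughput is 1,820 units, not under 1,780 units, so (d) is unavailable.
Exception (e) requires that the qualifying period is below 80 days; but the qualifying period is 80 days, not below 80 days, so (e) is unavailable.

No — exception (a) applies; the Ostavia Housing Agency is not required to disclose the memorandum.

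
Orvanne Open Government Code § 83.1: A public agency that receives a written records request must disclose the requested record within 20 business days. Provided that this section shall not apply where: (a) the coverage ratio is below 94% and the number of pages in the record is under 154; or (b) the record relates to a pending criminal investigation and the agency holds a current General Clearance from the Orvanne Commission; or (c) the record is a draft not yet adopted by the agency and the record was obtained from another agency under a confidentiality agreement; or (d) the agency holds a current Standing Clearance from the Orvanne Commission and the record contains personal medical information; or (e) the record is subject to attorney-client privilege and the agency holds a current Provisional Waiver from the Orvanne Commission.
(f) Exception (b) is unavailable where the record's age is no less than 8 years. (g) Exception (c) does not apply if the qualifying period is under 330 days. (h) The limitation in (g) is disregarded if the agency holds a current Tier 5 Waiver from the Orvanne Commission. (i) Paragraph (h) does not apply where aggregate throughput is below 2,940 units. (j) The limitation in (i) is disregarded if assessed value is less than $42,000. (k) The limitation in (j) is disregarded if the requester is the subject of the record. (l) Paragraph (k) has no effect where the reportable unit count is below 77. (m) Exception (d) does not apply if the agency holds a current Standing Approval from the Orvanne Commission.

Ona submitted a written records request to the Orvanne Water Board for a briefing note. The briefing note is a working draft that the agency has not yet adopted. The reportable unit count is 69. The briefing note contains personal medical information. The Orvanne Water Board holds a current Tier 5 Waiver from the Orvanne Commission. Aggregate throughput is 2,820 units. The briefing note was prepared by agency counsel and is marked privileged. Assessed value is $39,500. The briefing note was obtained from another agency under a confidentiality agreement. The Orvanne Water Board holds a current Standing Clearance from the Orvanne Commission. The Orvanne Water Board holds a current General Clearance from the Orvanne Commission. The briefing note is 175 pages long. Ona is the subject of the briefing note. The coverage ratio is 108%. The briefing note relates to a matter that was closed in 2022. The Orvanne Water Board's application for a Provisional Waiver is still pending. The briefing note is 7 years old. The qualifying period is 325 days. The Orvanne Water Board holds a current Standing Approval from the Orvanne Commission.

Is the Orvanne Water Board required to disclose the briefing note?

No — exception (c) applies; the Orvanne Water Board is not required to disclose the briefing note.

Exception (a) fails — the coverage ratio is 108%, not below 94%.
Exception (b) requires that the record relates to a pending criminal investigation; but the briefing note relates to a closed matter, so (b) is unavailable.
All of (c)'s requirements are met (the briefing note is an unadopted draft; the briefing note was obtained under a confidentiality agreement). As to paragraphs (g)–(l): (g) operates (the qualifying period is 325 days, under the 330 days limit), but is overridden by (h): (h) operates against (g): a current Tier 5 Waiver is held. (i) would limit (h) — aggregate throughput is 2,820 units, below the 2,940 units limit — but (j) sets (i) aside: (j) applies — assessed value is $39,500, less than the $42,000 limit. (k) operates (Ona is the subject of the briefing note), but is set aside by (l): (l) operates — the reportable unit count is 69, below the 77 limit. So (c) applies.
Exception (d): a current Standing Clearance is held; the briefing note contains personal medical information — every condition holds. But applying paragraph (m): (m) operates against (d): a current Standing Approval is held. So (d) is unavailable.
Exception (e) fails — the Provisional Waiver is not current.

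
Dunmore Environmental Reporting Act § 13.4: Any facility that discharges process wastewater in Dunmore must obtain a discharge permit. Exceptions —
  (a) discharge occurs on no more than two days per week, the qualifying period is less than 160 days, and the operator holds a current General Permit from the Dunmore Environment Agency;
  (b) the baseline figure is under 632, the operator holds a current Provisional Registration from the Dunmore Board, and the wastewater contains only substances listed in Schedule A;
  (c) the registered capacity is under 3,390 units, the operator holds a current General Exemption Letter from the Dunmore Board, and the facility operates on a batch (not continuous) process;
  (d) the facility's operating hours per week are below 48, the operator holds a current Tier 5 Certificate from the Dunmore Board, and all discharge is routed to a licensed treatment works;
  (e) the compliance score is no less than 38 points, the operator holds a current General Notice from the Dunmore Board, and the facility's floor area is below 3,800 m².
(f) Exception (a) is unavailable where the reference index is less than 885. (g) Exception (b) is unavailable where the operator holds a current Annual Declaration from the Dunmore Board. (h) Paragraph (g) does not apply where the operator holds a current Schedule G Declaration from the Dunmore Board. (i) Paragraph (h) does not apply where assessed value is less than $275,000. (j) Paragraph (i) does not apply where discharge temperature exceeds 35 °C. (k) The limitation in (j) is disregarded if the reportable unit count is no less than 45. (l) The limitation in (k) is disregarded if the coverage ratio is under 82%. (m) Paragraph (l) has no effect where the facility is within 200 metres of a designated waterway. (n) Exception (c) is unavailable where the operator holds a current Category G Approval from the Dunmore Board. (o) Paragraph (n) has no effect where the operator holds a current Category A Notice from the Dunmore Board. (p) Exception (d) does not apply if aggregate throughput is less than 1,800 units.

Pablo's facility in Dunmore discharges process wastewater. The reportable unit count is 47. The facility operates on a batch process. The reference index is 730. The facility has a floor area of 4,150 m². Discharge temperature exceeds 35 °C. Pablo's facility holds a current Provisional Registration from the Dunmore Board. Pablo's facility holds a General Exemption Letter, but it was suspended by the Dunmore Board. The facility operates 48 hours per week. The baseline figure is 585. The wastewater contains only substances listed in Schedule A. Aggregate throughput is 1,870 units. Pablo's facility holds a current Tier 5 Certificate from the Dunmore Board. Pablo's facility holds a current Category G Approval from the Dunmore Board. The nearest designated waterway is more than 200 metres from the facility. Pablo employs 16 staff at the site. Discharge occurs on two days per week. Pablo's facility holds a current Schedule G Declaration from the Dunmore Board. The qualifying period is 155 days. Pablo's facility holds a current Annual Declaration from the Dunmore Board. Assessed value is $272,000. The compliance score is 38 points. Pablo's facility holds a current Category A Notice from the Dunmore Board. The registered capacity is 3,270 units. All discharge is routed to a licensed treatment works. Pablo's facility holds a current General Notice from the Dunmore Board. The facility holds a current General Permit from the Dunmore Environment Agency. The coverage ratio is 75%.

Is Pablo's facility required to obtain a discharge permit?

No — exception (b) applies; Pablo's facility is not required to obtain a discharge permit.

Exception (a): discharge occurs on no more than two days per week; the qualifying period is 155 days, less than the 160 days limit; a current General Permit is held — every condition holds. However, paragraph (f) must be considered: (f) is triggered — the reference index is 730, less than the 885 limit. So (a) is unavailable.
All of (b)'s requirements are met (the baseline figure is 585, under the 632 limit; a current Provisional Registration is held; the wastewater is Schedule-A-only). As to paragraphs (g)–(m): (g) operates (a current Annual Declaration is held), but is overridden by (h): (h) operates against (g): a current Schedule G Declaration is held. (i) is triggered (assessed value is $272,000, less than the $275,000 limit), but is displaced by (j): (j) operates against (i): discharge temperature exceeds 35 °C. (k) is engaged (the reportable unit count is 47, meeting the 45 threshold), but is overridden by (l): (l) operates against (k): the coverage ratio is 75%, under the 82% limit. (m) is not engaged (the facility is more than 200 m from any designated waterway), so (l) stands. (b) remains available.
Exception (c) requires that the operator holds a current General Exemption Letter from the Dunmore Board; but there is no General Exemption Letter in force, so (c) is unavailable.
Exception (d) requires that the facility's operating hours per week are below 48; but the facility's operating hours per week are 48, not below 48, so (d) is unavailable.
Exception (e) requires that the facility's floor area is below 3,800 m²; but the facility's floor area is 4,150 m², not below 3,800 m², so (e) is unavailable.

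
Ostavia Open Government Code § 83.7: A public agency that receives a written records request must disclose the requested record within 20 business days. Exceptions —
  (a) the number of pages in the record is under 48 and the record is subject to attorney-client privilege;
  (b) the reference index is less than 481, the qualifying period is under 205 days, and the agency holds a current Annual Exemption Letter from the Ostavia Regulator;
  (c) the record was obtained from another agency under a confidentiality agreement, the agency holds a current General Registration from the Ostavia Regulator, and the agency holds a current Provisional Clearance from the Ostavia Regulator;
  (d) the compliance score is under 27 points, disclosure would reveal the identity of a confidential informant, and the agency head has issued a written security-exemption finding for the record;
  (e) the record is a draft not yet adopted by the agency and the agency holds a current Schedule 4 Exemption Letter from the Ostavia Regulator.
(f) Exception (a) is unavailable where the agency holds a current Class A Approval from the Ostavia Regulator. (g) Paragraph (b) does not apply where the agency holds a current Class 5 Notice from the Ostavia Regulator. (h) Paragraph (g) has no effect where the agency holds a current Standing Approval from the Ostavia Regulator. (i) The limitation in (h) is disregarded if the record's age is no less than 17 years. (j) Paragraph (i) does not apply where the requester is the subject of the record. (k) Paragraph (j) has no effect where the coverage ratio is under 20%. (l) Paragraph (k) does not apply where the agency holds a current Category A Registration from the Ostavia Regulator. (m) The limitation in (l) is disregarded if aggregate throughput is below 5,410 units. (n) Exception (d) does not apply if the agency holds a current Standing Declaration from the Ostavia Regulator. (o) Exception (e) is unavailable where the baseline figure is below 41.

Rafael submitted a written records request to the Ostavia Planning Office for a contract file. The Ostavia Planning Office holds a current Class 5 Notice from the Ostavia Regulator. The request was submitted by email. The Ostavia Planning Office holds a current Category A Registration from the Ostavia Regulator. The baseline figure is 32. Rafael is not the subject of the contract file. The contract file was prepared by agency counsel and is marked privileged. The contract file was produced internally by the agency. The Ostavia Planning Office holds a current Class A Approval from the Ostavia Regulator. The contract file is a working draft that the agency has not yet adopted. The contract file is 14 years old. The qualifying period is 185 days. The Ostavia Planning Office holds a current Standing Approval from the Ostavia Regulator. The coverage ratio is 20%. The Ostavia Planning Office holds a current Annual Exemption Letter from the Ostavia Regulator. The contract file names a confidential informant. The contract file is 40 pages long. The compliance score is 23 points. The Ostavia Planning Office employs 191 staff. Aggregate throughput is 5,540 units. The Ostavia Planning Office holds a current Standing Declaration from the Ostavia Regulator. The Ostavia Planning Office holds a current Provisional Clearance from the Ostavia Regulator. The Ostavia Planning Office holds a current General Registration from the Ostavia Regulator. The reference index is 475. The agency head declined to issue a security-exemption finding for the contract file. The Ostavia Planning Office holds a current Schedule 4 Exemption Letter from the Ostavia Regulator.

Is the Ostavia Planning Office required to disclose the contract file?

No — exception (b) applies; the Ostavia Planning Office is not required to disclose the contract file.

Exception (a) is satisfied on its face — the number of pages in the record is 40, under the 48 limit; the contract file is privileged. However, paragraph (f) must be considered: (f) is engaged — a current Class A Approval is held. So (a) is unavailable.
Exception (b): the reference index is 475, less than the 481 limit; the qualifying period is 185 days, under the 205 days limit; a current Annual Exemption Letter is held — every condition holds. Under paragraphs (g)–(m): (g) operates (a current Class 5 Notice is held), but is displaced by (h): (h) operates against (g): a current Standing Approval is held. (i) does not operate here (the record's age is 14 years, short of 17 years), so (h) stands. So (b) applies.
Exception (c) fails — the contract file was produced internally.
Exception (d) fails — the agency head declined to issue a security-exemption finding.
Exception (e)'s conditions are all satisfied: the contract file is an unadopted draft; a current Schedule 4 Exemption Letter is held. But applying paragraph (o): (o) operates against (e): the baseline figure is 32, below the 41 limit. Exception (e) does not apply.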